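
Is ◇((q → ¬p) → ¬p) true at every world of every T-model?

Invalid (countermodel exists)

Tableau for the negation ¬◇((q → ¬p) → ¬p):
1. ¬◇((q → ¬p) → ¬p), u
2. ¬((q → ¬p) → ¬p), u
3. q → ¬p, u
4. p, u
5. ¬q, u
Accessibility: uRu
The negation has an open branch (countermodel exists).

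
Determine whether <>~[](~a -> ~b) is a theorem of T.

Tableau for the negation ~<>~[](~a -> ~b):
1. ~<>~[](~a -> ~b), 0
2. [](~a -> ~b), 0
3. ~a -> ~b, 0
4. ~b, 0
Accessibility: 0R0
The negation has an open branch (countermodel exists).

Invalid (countermodel exists)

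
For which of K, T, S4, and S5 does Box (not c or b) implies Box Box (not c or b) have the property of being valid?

T-tableau for the negation not (Box (not c or b) implies Box Box (not c or b)):
1. not (Box (not c or b) implies Box Box (not c or b)), u
2. Box (not c or b), u
3. not Box Box (not c or b), u
4. not c or b, u
5. b, u
6. not Box (not c or b), v
7. not c or b, v
8. b, v
9. not (not c or b), w
10. c, w
11. not b, w
Accessibility: uRu, uRv, vRv, vRw, wRw
Complete open branch: countermodel on a T-frame, so not valid in T, nor in K (the same frame is also a K-frame).
S4-tableau for the negation not (Box (not c or b) implies Box Box (not c or b)):
1. not (Box (not c or b) implies Box Box (not c or b)), u
2. Box (not c or b), u
3. not Box Box (not c or b), u
4. not c or b, u
5. b, u
6. not Box (not c or b), v
7. not c or b, v
8. b, v
9. not (not c or b), w
10. c, w
11. not b, w
12. not c or b, w
13. b, w
Accessibility: uRu, uRv, uRw, vRv, vRw, wRw
Branch closes: b and not b both at w.
Every branch closes (one shown): valid in S4, hence also in S5 (every theorem of S4 is a theorem of S5).

S4, S5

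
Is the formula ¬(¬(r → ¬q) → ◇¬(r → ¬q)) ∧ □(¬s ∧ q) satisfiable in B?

1. ¬(¬(r → ¬q) → ◇¬(r → ¬q)) ∧ □(¬s ∧ q), 0
2. ¬(¬(r → ¬q) → ◇¬(r → ¬q)), 0   [∧-rule on 1]
3. □(¬s ∧ q), 0   [∧-rule on 1]
4. ¬(r → ¬q), 0   [¬→-rule on 2]
5. ¬◇¬(r → ¬q), 0   [¬→-rule on 2]
6. r, 0   [¬→-rule on 4]
7. q, 0   [¬→-rule on 4]
8. ¬s ∧ q, 0   [□-rule on 3 via 0R0]
9. ¬s, 0   [∧-rule on 8]
10. r → ¬q, 0   [¬◇-rule on 5 via 0R0]
11. ¬q, 0   [→-rule on 10 (branches; this branch)]
Accessibility: 0R0
Branch closes: q and ¬q both at 0.
(One branch shown.) All branches close.

Unsatisfiable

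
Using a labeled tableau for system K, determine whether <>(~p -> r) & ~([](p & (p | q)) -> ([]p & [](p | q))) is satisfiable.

No, unsatisfiable

1. <>(~p -> r) & ~([](p & (p | q)) -> ([]p & [](p | q))), w0
2. <>(~p -> r), w0   [&-rule on 1]
3. ~([](p & (p | q)) -> ([]p & [](p | q))), w0   [&-rule on 1]
4. [](p & (p | q)), w0   [~->-rule on 3]
5. ~([]p & [](p | q)), w0   [~->-rule on 3]
6. ~[](p | q), w0   [~&-rule on 5 (branches; this branch)]
7. ~p -> r, w1   [<>-rule on 2: fresh world w1, w0Rw1]
8. p & (p | q), w1   [[]-rule on 4 via w0Rw1]
9. p, w1   [&-rule on 8]
10. p | q, w1   [&-rule on 8]
11. r, w1   [->-rule on 7 (branches; this branch)]
12. q, w1   [|-rule on 10 (branches; this branch)]
13. ~(p | q), w2   [~[]-rule on 6: fresh world w2, w0Rw2]
14. ~p, w2   [~|-rule on 13]
15. ~q, w2   [~|-rule on 13]
16. p & (p | q), w2   [[]-rule on 4 via w0Rw2]
17. p, w2   [&-rule on 16]
18. p | q, w2   [&-rule on 16]
Accessibility: w0Rw1, w0Rw2
Branch closes: p and ~p both at w2.
All branches of the tableau close; one closing branch shown above.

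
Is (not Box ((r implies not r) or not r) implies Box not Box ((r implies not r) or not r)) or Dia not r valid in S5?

Tableau for the negation not ((not Box ((r implies not r) or not r) implies Box not Box ((r implies not r) or not r)) or Dia not r):
1. not ((not Box ((r implies not r) or not r) implies Box not Box ((r implies not r) or not r)) or Dia not r), u
2. not (not Box ((r implies not r) or not r) implies Box not Box ((r implies not r) or not r)), u   [neg-or-rule on 1]
3. not Dia not r, u   [neg-or-rule on 1]
4. not Box ((r implies not r) or not r), u   [neg-implies-rule on 2]
5. not Box not Box ((r implies not r) or not r), u   [neg-implies-rule on 2]
6. r, u   [neg-Dia-rule on 3 via uRu]
7. not ((r implies not r) or not r), v   [neg-Box-rule on 4: fresh world v, uRv]
8. not (r implies not r), v   [neg-or-rule on 7]
9. r, v   [neg-or-rule on 7]
10. Box ((r implies not r) or not r), w   [neg-Box-rule on 5: fresh world w, uRw]
11. r, w   [neg-Dia-rule on 3 via uRw]
12. (r implies not r) or not r, u   [Box-rule on 10 via wRu]
13. (r implies not r) or not r, v   [Box-rule on 10 via wRv]
14. (r implies not r) or not r, w   [Box-rule on 10 via wRw]
15. r implies not r, u   [or-rule on 12 (branches; this branch)]
16. r implies not r, v   [or-rule on 13 (branches; this branch)]
17. r implies not r, w   [or-rule on 14 (branches; this branch)]
18. not r, u   [implies-rule on 15 (branches; this branch)]
Accessibility: uRu, uRv, uRw, vRu, vRv, vRw, wRu, wRv, wRw
Branch closes: r and not r both at u.
All branches of the negation close; one closing branch shown above.

Valid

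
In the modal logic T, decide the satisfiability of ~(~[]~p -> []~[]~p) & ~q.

Satisfiable

1. ~(~[]~p -> []~[]~p) & ~q, u
2. ~(~[]~p -> []~[]~p), u
3. ~q, u
4. ~[]~p, u
5. ~[]~[]~p, u
6. p, v
7. []~p, w
8. ~p, w
Accessibility: uRu, uRv, uRw, vRv, wRw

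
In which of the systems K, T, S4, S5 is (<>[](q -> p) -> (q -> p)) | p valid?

S5

S5-tableau for the negation ~((<>[](q -> p) -> (q -> p)) | p):
1. ~((<>[](q -> p) -> (q -> p)) | p), 0
2. ~(<>[](q -> p) -> (q -> p)), 0
3. ~p, 0
4. <>[](q -> p), 0
5. ~(q -> p), 0
6. q, 0
7. [](q -> p), 1
8. q -> p, 0
9. q -> p, 1
10. p, 0
Accessibility: 0R0, 0R1, 1R0, 1R1
Branch closes: p and ~p both at 0.
Every branch closes (one shown): valid in S5.
S4-tableau for the negation ~((<>[](q -> p) -> (q -> p)) | p):
1. ~((<>[](q -> p) -> (q -> p)) | p), 0
2. ~(<>[](q -> p) -> (q -> p)), 0
3. ~p, 0
4. <>[](q -> p), 0
5. ~(q -> p), 0
6. q, 0
7. [](q -> p), 1
8. q -> p, 1
9. p, 1
Accessibility: 0R0, 0R1, 1R1
Complete open branch: countermodel on an S4-frame, so not valid in S4, nor in K, T (the same frame is also a K-frame and a T-frame).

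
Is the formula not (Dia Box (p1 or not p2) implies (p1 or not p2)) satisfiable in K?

1. not (Dia Box (p1 or not p2) implies (p1 or not p2)), u
2. Dia Box (p1 or not p2), u   [neg-implies-rule on 1]
3. not (p1 or not p2), u   [neg-implies-rule on 1]
4. not p1, u   [neg-or-rule on 3]
5. p2, u   [neg-or-rule on 3]
6. Box (p1 or not p2), v   [Dia-rule on 2: fresh world v, uRv]
Accessibility: uRv

Satisfiable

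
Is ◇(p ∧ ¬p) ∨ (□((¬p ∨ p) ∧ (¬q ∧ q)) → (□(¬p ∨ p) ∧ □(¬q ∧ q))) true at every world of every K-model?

Valid

Tableau for the negation ¬(◇(p ∧ ¬p) ∨ (□((¬p ∨ p) ∧ (¬q ∧ q)) → (□(¬p ∨ p) ∧ □(¬q ∧ q)))):
1. ¬(◇(p ∧ ¬p) ∨ (□((¬p ∨ p) ∧ (¬q ∧ q)) → (□(¬p ∨ p) ∧ □(¬q ∧ q)))), w0
2. ¬◇(p ∧ ¬p), w0
3. ¬(□((¬p ∨ p) ∧ (¬q ∧ q)) → (□(¬p ∨ p) ∧ □(¬q ∧ q))), w0
4. □((¬p ∨ p) ∧ (¬q ∧ q)), w0
5. ¬(□(¬p ∨ p) ∧ □(¬q ∧ q)), w0
6. ¬□(¬q ∧ q), w0
7. ¬(¬q ∧ q), w1
8. ¬(p ∧ ¬p), w1
9. (¬p ∨ p) ∧ (¬q ∧ q), w1
10. ¬p ∨ p, w1
11. ¬q ∧ q, w1
12. ¬q, w1
13. q, w1
Accessibility: w0Rw1
Branch closes: q and ¬q both at w1.
All branches of the negation close; one closing branch shown above.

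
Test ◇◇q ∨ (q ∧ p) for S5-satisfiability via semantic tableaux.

1. ◇◇q ∨ (q ∧ p), 0
2. q ∧ p, 0   [∨-rule on 1 (branches; this branch)]
3. q, 0   [∧-rule on 2]
4. p, 0   [∧-rule on 2]
Accessibility: 0R0

Satisfiable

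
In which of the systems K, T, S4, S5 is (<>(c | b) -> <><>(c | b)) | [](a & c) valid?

K-tableau for the negation ~((<>(c | b) -> <><>(c | b)) | [](a & c)):
1. ~((<>(c | b) -> <><>(c | b)) | [](a & c)), u
2. ~(<>(c | b) -> <><>(c | b)), u   [~|-rule on 1]
3. ~[](a & c), u   [~|-rule on 1]
4. <>(c | b), u   [~->-rule on 2]
5. ~<><>(c | b), u   [~->-rule on 2]
6. ~(a & c), v   [~[]-rule on 3: fresh world v, uRv]
7. ~<>(c | b), v   [~<>-rule on 5 via uRv]
8. ~c, v   [~&-rule on 6 (branches; this branch)]
9. c | b, w   [<>-rule on 4: fresh world w, uRw]
10. ~<>(c | b), w   [~<>-rule on 5 via uRw]
11. b, w   [|-rule on 9 (branches; this branch)]
Accessibility: uRv, uRw
Complete open branch: countermodel on a K-frame, so not valid in K.
T-tableau for the negation ~((<>(c | b) -> <><>(c | b)) | [](a & c)):
1. ~((<>(c | b) -> <><>(c | b)) | [](a & c)), u
2. ~(<>(c | b) -> <><>(c | b)), u   [~|-rule on 1]
3. ~[](a & c), u   [~|-rule on 1]
4. <>(c | b), u   [~->-rule on 2]
5. ~<><>(c | b), u   [~->-rule on 2]
6. ~<>(c | b), u   [~<>-rule on 5 via uRu]
7. ~(c | b), u   [~<>-rule on 6 via uRu]
8. ~c, u   [~|-rule on 7]
9. ~b, u   [~|-rule on 7]
10. ~(a & c), v   [~[]-rule on 3: fresh world v, uRv]
11. ~<>(c | b), v   [~<>-rule on 5 via uRv]
12. ~(c | b), v   [~<>-rule on 6 via uRv]
13. ~c, v   [~|-rule on 12]
14. ~b, v   [~|-rule on 12]
15. c | b, w   [<>-rule on 4: fresh world w, uRw]
16. ~<>(c | b), w   [~<>-rule on 5 via uRw]
17. ~(c | b), w   [~<>-rule on 6 via uRw]
18. ~c, w   [~|-rule on 17]
19. ~b, w   [~|-rule on 17]
20. b, w   [|-rule on 15 (branches; this branch)]
Accessibility: uRu, uRv, uRw, vRv, wRw
Branch closes: b and ~b both at w.
Every branch closes (one shown): valid in T, hence also in S4, S5 (every theorem of T is a theorem of S4 and S5).

T, S4, S5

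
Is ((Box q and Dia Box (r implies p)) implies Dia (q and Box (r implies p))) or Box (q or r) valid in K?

Valid

Tableau for the negation not (((Box q and Dia Box (r implies p)) implies Dia (q and Box (r implies p))) or Box (q or r)):
1. not (((Box q and Dia Box (r implies p)) implies Dia (q and Box (r implies p))) or Box (q or r)), 0
2. not ((Box q and Dia Box (r implies p)) implies Dia (q and Box (r implies p))), 0
3. not Box (q or r), 0
4. Box q and Dia Box (r implies p), 0
5. not Dia (q and Box (r implies p)), 0
6. Box q, 0
7. Dia Box (r implies p), 0
8. not (q or r), 1
9. not q, 1
10. not r, 1
11. not (q and Box (r implies p)), 1
12. q, 1
Accessibility: 0R1
Branch closes: q and not q both at 1.
All branches of the negation close; one closing branch shown above.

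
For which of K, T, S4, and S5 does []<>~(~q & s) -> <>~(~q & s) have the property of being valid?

T, S4, S5

T-tableau for the negation ~([]<>~(~q & s) -> <>~(~q & s)):
1. ~([]<>~(~q & s) -> <>~(~q & s)), u
2. []<>~(~q & s), u   [~->-rule on 1]
3. ~<>~(~q & s), u   [~->-rule on 1]
4. <>~(~q & s), u   [[]-rule on 2 via uRu]
5. ~q & s, u   [~<>-rule on 3 via uRu]
6. ~q, u   [&-rule on 5]
7. s, u   [&-rule on 5]
8. ~(~q & s), v   [<>-rule on 4: fresh world v, uRv]
9. <>~(~q & s), v   [[]-rule on 2 via uRv]
10. ~q & s, v   [~<>-rule on 3 via uRv]
11. ~q, v   [&-rule on 10]
12. s, v   [&-rule on 10]
13. ~s, v   [~&-rule on 8 (branches; this branch)]
Accessibility: uRu, uRv, vRv
Branch closes: s and ~s both at v.
Every branch closes (one shown): valid in T, hence also in S4, S5 (every theorem of T is a theorem of S4 and S5).
K-tableau for the negation ~([]<>~(~q & s) -> <>~(~q & s)):
1. ~([]<>~(~q & s) -> <>~(~q & s)), u
2. []<>~(~q & s), u   [~->-rule on 1]
3. ~<>~(~q & s), u   [~->-rule on 1]
Complete open branch: countermodel on a K-frame, so not valid in K.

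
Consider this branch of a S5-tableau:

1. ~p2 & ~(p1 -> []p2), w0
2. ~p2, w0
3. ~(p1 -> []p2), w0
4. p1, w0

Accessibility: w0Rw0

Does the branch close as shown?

No atom appears with both signs at the same world.

Open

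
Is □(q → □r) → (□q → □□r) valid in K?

Tableau for the negation ¬(□(q → □r) → (□q → □□r)):
1. ¬(□(q → □r) → (□q → □□r)), 0
2. □(q → □r), 0   [¬→-rule on 1]
3. ¬(□q → □□r), 0   [¬→-rule on 1]
4. □q, 0   [¬→-rule on 3]
5. ¬□□r, 0   [¬→-rule on 3]
6. ¬□r, 1   [¬□-rule on 5: fresh world 1, 0R1]
7. q → □r, 1   [□-rule on 2 via 0R1]
8. q, 1   [□-rule on 4 via 0R1]
9. □r, 1   [→-rule on 7 (branches; this branch)]
10. ¬r, 2   [¬□-rule on 6: fresh world 2, 1R2]
11. r, 2   [□-rule on 9 via 1R2]
Accessibility: 0R1, 1R2
Branch closes: r and ¬r both at 2.
All branches of the negation close; one closing branch shown above.

Valid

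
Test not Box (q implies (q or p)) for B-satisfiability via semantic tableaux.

1. not Box (q implies (q or p)), u
2. not (q implies (q or p)), v
3. q, v
4. not (q or p), v
5. not q, v
6. not p, v
Accessibility: uRu, uRv, vRu, vRv
Branch closes: q and not q both at v.
(One branch shown.) All branches close.

Unsatisfiable (every branch closes)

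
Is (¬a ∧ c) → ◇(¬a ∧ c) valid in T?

Tableau for the negation ¬((¬a ∧ c) → ◇(¬a ∧ c)):
1. ¬((¬a ∧ c) → ◇(¬a ∧ c)), w0
2. ¬a ∧ c, w0
3. ¬◇(¬a ∧ c), w0
4. ¬a, w0
5. c, w0
6. ¬(¬a ∧ c), w0
7. ¬c, w0
Accessibility: w0Rw0
Branch closes: c and ¬c both at w0.
All branches of the negation close; one closing branch shown above.

Valid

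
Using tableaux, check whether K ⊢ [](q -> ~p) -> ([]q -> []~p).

Tableau for the negation ~([](q -> ~p) -> ([]q -> []~p)):
1. ~([](q -> ~p) -> ([]q -> []~p)), u
2. [](q -> ~p), u   [~->-rule on 1]
3. ~([]q -> []~p), u   [~->-rule on 1]
4. []q, u   [~->-rule on 3]
5. ~[]~p, u   [~->-rule on 3]
6. p, v   [~[]-rule on 5: fresh world v, uRv]
7. q -> ~p, v   [[]-rule on 2 via uRv]
8. q, v   [[]-rule on 4 via uRv]
9. ~p, v   [->-rule on 7 (branches; this branch)]
Accessibility: uRv
Branch closes: p and ~p both at v.
Every branch of the negation's tableau closes; the branch above is one of them.

Valid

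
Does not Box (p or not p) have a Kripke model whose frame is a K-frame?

Unsatisfiable

1. not Box (p or not p), u
2. not (p or not p), v   [neg-Box-rule on 1: fresh world v, uRv]
3. not p, v   [neg-or-rule on 2]
4. p, v   [neg-or-rule on 2]
Accessibility: uRv
Branch closes: p and not p both at v.
Every branch closes; the branch above is one of them.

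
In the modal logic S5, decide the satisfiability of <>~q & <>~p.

1. <>~q & <>~p, 0
2. <>~q, 0   [&-rule on 1]
3. <>~p, 0   [&-rule on 1]
4. ~q, 1   [<>-rule on 2: fresh world 1, 0R1]
5. ~p, 2   [<>-rule on 3: fresh world 2, 0R2]
Accessibility: 0R0, 0R1, 0R2, 1R0, 1R1, 1R2, 2R0, 2R1, 2R2

Yes, satisfiable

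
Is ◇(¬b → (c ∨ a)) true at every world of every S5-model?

No, not valid

Tableau for the negation ¬◇(¬b → (c ∨ a)):
1. ¬◇(¬b → (c ∨ a)), 0
2. ¬(¬b → (c ∨ a)), 0   [¬◇-rule on 1 via 0R0]
3. ¬b, 0   [¬→-rule on 2]
4. ¬(c ∨ a), 0   [¬→-rule on 2]
5. ¬c, 0   [¬∨-rule on 4]
6. ¬a, 0   [¬∨-rule on 4]
Accessibility: 0R0
The negation has an open branch (countermodel exists).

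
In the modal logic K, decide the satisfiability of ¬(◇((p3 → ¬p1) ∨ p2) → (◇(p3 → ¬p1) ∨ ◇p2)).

1. ¬(◇((p3 → ¬p1) ∨ p2) → (◇(p3 → ¬p1) ∨ ◇p2)), u
2. ◇((p3 → ¬p1) ∨ p2), u
3. ¬(◇(p3 → ¬p1) ∨ ◇p2), u
4. ¬◇(p3 → ¬p1), u
5. ¬◇p2, u
6. (p3 → ¬p1) ∨ p2, v
7. ¬(p3 → ¬p1), v
8. p3, v
9. p1, v
10. ¬p2, v
11. p3 → ¬p1, v
12. ¬p1, v
Accessibility: uRv
Branch closes: p1 and ¬p1 both at v.
All branches of the tableau close; one closing branch shown above.

No, unsatisfiable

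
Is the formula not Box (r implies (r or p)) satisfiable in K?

Unsatisfiable

1. not Box (r implies (r or p)), 0
2. not (r implies (r or p)), 1   [neg-Box-rule on 1: fresh world 1, 0R1]
3. r, 1   [neg-implies-rule on 2]
4. not (r or p), 1   [neg-implies-rule on 2]
5. not r, 1   [neg-or-rule on 4]
6. not p, 1   [neg-or-rule on 4]
Accessibility: 0R1
Branch closes: r and not r both at 1.
All branches of the tableau close; one closing branch shown above.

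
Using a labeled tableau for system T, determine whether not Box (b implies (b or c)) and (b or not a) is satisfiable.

1. not Box (b implies (b or c)) and (b or not a), u
2. not Box (b implies (b or c)), u
3. b or not a, u
4. not a, u
5. not (b implies (b or c)), v
6. b, v
7. not (b or c), v
8. not b, v
9. not c, v
Accessibility: uRu, uRv, vRv
Branch closes: b and not b both at v.
All branches of the tableau close; one closing branch shown above.

No, unsatisfiable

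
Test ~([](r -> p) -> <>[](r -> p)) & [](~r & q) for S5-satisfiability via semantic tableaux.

1. ~([](r -> p) -> <>[](r -> p)) & [](~r & q), u
2. ~([](r -> p) -> <>[](r -> p)), u
3. [](~r & q), u
4. [](r -> p), u
5. ~<>[](r -> p), u
6. ~r & q, u
7. ~r, u
8. q, u
9. r -> p, u
10. ~[](r -> p), u
11. p, u
12. ~(r -> p), v
13. r, v
14. ~p, v
15. ~r & q, v
16. ~r, v
17. q, v
Accessibility: uRu, uRv, vRu, vRv
Branch closes: r and ~r both at v.
Every branch closes; the branch above is one of them.

Unsatisfiable (every branch closes)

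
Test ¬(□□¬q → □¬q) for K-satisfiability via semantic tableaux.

Satisfiable (open branch found)

1. ¬(□□¬q → □¬q), w0
2. □□¬q, w0
3. ¬□¬q, w0
4. q, w1
5. □¬q, w1
Accessibility: w0Rw1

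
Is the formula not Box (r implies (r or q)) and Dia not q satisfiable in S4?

Unsatisfiable (every branch closes)

1. not Box (r implies (r or q)) and Dia not q, w0
2. not Box (r implies (r or q)), w0
3. Dia not q, w0
4. not (r implies (r or q)), w1
5. r, w1
6. not (r or q), w1
7. not r, w1
8. not q, w1
Accessibility: w0Rw0, w0Rw1, w1Rw1
Branch closes: r and not r both at w1.
All branches of the tableau close; one closing branch shown above.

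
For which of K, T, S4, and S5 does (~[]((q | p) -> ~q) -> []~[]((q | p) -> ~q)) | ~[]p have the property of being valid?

S5

S4-tableau for the negation ~((~[]((q | p) -> ~q) -> []~[]((q | p) -> ~q)) | ~[]p):
1. ~((~[]((q | p) -> ~q) -> []~[]((q | p) -> ~q)) | ~[]p), w0
2. ~(~[]((q | p) -> ~q) -> []~[]((q | p) -> ~q)), w0
3. []p, w0
4. ~[]((q | p) -> ~q), w0
5. ~[]~[]((q | p) -> ~q), w0
6. p, w0
7. ~((q | p) -> ~q), w1
8. q | p, w1
9. q, w1
10. p, w1
11. []((q | p) -> ~q), w2
12. p, w2
13. (q | p) -> ~q, w2
14. ~q, w2
Accessibility: w0Rw0, w0Rw1, w0Rw2, w1Rw1, w2Rw2
Complete open branch: countermodel on an S4-frame, so not valid in S4, nor in K, T (the same frame is also a K-frame and a T-frame).
S5-tableau for the negation ~((~[]((q | p) -> ~q) -> []~[]((q | p) -> ~q)) | ~[]p):
1. ~((~[]((q | p) -> ~q) -> []~[]((q | p) -> ~q)) | ~[]p), w0
2. ~(~[]((q | p) -> ~q) -> []~[]((q | p) -> ~q)), w0
3. []p, w0
4. ~[]((q | p) -> ~q), w0
5. ~[]~[]((q | p) -> ~q), w0
6. p, w0
7. ~((q | p) -> ~q), w1
8. q | p, w1
9. q, w1
10. p, w1
11. []((q | p) -> ~q), w2
12. p, w2
13. (q | p) -> ~q, w0
14. (q | p) -> ~q, w1
15. (q | p) -> ~q, w2
16. ~q, w0
17. ~(q | p), w1
18. ~q, w1
19. ~p, w1
Accessibility: w0Rw0, w0Rw1, w0Rw2, w1Rw0, w1Rw1, w1Rw2, w2Rw0, w2Rw1, w2Rw2
Branch closes: q and ~q both at w1.
Every branch closes (one shown): valid in S5.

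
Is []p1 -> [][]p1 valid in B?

No, not valid

Tableau for the negation ~([]p1 -> [][]p1):
1. ~([]p1 -> [][]p1), 0
2. []p1, 0
3. ~[][]p1, 0
4. p1, 0
5. ~[]p1, 1
6. p1, 1
7. ~p1, 2
Accessibility: 0R0, 0R1, 1R0, 1R1, 1R2, 2R1, 2R2
The negation has an open branch (countermodel exists).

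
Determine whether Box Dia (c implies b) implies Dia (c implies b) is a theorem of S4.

Yes, valid

Tableau for the negation not (Box Dia (c implies b) implies Dia (c implies b)):
1. not (Box Dia (c implies b) implies Dia (c implies b)), 0
2. Box Dia (c implies b), 0
3. not Dia (c implies b), 0
4. Dia (c implies b), 0
5. not (c implies b), 0
6. c, 0
7. not b, 0
8. c implies b, 1
9. Dia (c implies b), 1
10. not (c implies b), 1
11. c, 1
12. not b, 1
13. b, 1
Accessibility: 0R0, 0R1, 1R1
Branch closes: b and not b both at 1.
Every branch of the negation's tableau closes; the branch above is one of them.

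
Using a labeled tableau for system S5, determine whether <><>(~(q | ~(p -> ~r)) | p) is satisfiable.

Satisfiable

1. <><>(~(q | ~(p -> ~r)) | p), w0
2. <>(~(q | ~(p -> ~r)) | p), w1
3. ~(q | ~(p -> ~r)) | p, w2
4. p, w2
Accessibility: w0Rw0, w0Rw1, w0Rw2, w1Rw0, w1Rw1, w1Rw2, w2Rw0, w2Rw1, w2Rw2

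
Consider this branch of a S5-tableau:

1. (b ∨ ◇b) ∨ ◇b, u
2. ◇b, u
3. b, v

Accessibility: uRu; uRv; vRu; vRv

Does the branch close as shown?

Not closed

There is no literal clash: for every atom and world, at most one sign appears.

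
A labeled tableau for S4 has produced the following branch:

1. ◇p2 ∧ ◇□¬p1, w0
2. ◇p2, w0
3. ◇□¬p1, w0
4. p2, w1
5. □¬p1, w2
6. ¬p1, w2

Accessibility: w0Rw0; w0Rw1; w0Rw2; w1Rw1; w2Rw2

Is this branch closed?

Not closed

No atom appears with both signs at the same world.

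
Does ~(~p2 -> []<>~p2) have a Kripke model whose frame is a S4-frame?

1. ~(~p2 -> []<>~p2), w0
2. ~p2, w0
3. ~[]<>~p2, w0
4. ~<>~p2, w1
5. p2, w1
Accessibility: w0Rw0, w0Rw1, w1Rw1

Yes, satisfiable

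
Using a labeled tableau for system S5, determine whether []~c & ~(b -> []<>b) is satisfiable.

Unsatisfiable

1. []~c & ~(b -> []<>b), w0
2. []~c, w0
3. ~(b -> []<>b), w0
4. b, w0
5. ~[]<>b, w0
6. ~c, w0
7. ~<>b, w1
8. ~c, w1
9. ~b, w0
Accessibility: w0Rw0, w0Rw1, w1Rw0, w1Rw1
Branch closes: b and ~b both at w0.
Every branch closes; the branch above is one of them.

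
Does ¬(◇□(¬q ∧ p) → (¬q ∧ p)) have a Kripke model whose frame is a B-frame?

Unsatisfiable (every branch closes)

1. ¬(◇□(¬q ∧ p) → (¬q ∧ p)), w0
2. ◇□(¬q ∧ p), w0
3. ¬(¬q ∧ p), w0
4. ¬p, w0
5. □(¬q ∧ p), w1
6. ¬q ∧ p, w0
7. ¬q, w0
8. p, w0
Accessibility: w0Rw0, w0Rw1, w1Rw0, w1Rw1
Branch closes: p and ¬p both at w0.
All branches of the tableau close; one closing branch shown above.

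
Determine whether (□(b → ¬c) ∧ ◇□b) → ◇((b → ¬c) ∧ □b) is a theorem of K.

Tableau for the negation ¬((□(b → ¬c) ∧ ◇□b) → ◇((b → ¬c) ∧ □b)):
1. ¬((□(b → ¬c) ∧ ◇□b) → ◇((b → ¬c) ∧ □b)), 0
2. □(b → ¬c) ∧ ◇□b, 0
3. ¬◇((b → ¬c) ∧ □b), 0
4. □(b → ¬c), 0
5. ◇□b, 0
6. □b, 1
7. ¬((b → ¬c) ∧ □b), 1
8. b → ¬c, 1
9. ¬□b, 1
10. ¬c, 1
11. ¬b, 2
12. b, 2
Accessibility: 0R1, 1R2
Branch closes: b and ¬b both at 2.
Every branch of the negation's tableau closes; the branch above is one of them.

Valid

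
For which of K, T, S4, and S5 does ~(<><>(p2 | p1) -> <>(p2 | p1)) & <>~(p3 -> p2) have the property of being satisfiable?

T-tableau for the formula:
1. ~(<><>(p2 | p1) -> <>(p2 | p1)) & <>~(p3 -> p2), w0
2. ~(<><>(p2 | p1) -> <>(p2 | p1)), w0
3. <>~(p3 -> p2), w0
4. <><>(p2 | p1), w0
5. ~<>(p2 | p1), w0
6. ~(p2 | p1), w0
7. ~p2, w0
8. ~p1, w0
9. ~(p3 -> p2), w1
10. p3, w1
11. ~p2, w1
12. ~(p2 | p1), w1
13. ~p1, w1
14. <>(p2 | p1), w2
15. ~(p2 | p1), w2
16. ~p2, w2
17. ~p1, w2
18. p2 | p1, w3
19. p1, w3
Accessibility: w0Rw0, w0Rw1, w0Rw2, w1Rw1, w2Rw2, w2Rw3, w3Rw3
Complete open branch: satisfiable in T, hence also in K (this T-model is also a K-model).
S4-tableau for the formula:
1. ~(<><>(p2 | p1) -> <>(p2 | p1)) & <>~(p3 -> p2), w0
2. ~(<><>(p2 | p1) -> <>(p2 | p1)), w0
3. <>~(p3 -> p2), w0
4. <><>(p2 | p1), w0
5. ~<>(p2 | p1), w0
6. ~(p2 | p1), w0
7. ~p2, w0
8. ~p1, w0
9. ~(p3 -> p2), w1
10. p3, w1
11. ~p2, w1
12. ~(p2 | p1), w1
13. ~p1, w1
14. <>(p2 | p1), w2
15. ~(p2 | p1), w2
16. ~p2, w2
17. ~p1, w2
18. p2 | p1, w3
19. ~(p2 | p1), w3
20. ~p2, w3
21. ~p1, w3
22. p1, w3
Accessibility: w0Rw0, w0Rw1, w0Rw2, w0Rw3, w1Rw1, w2Rw2, w2Rw3, w3Rw3
Branch closes: p1 and ~p1 both at w3.
Every branch closes (one shown): unsatisfiable in S4, hence also in S5 (every S5-frame is an S4-frame).

K, T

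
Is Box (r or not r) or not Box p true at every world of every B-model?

Valid

Tableau for the negation not (Box (r or not r) or not Box p):
1. not (Box (r or not r) or not Box p), w0
2. not Box (r or not r), w0
3. Box p, w0
4. p, w0
5. not (r or not r), w1
6. not r, w1
7. r, w1
Accessibility: w0Rw0, w0Rw1, w1Rw0, w1Rw1
Branch closes: r and not r both at w1.
Every branch of the negation's tableau closes; the branch above is one of them.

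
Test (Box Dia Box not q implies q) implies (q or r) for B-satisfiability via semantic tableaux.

1. (Box Dia Box not q implies q) implies (q or r), 0
2. q or r, 0
3. r, 0
Accessibility: 0R0

Yes, satisfiable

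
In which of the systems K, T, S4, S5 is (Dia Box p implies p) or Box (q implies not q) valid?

S5

S4-tableau for the negation not ((Dia Box p implies p) or Box (q implies not q)):
1. not ((Dia Box p implies p) or Box (q implies not q)), u
2. not (Dia Box p implies p), u   [neg-or-rule on 1]
3. not Box (q implies not q), u   [neg-or-rule on 1]
4. Dia Box p, u   [neg-implies-rule on 2]
5. not p, u   [neg-implies-rule on 2]
6. not (q implies not q), v   [neg-Box-rule on 3: fresh world v, uRv]
7. q, v   [neg-implies-rule on 6]
8. Box p, w   [Dia-rule on 4: fresh world w, uRw]
9. p, w   [Box-rule on 8 via wRw]
Accessibility: uRu, uRv, uRw, vRv, wRw
Complete open branch: countermodel on an S4-frame, so not valid in S4, nor in K, T (the same frame is also a K-frame and a T-frame).
S5-tableau for the negation not ((Dia Box p implies p) or Box (q implies not q)):
1. not ((Dia Box p implies p) or Box (q implies not q)), u
2. not (Dia Box p implies p), u   [neg-or-rule on 1]
3. not Box (q implies not q), u   [neg-or-rule on 1]
4. Dia Box p, u   [neg-implies-rule on 2]
5. not p, u   [neg-implies-rule on 2]
6. not (q implies not q), v   [neg-Box-rule on 3: fresh world v, uRv]
7. q, v   [neg-implies-rule on 6]
8. Box p, w   [Dia-rule on 4: fresh world w, uRw]
9. p, u   [Box-rule on 8 via wRu]
Accessibility: uRu, uRv, uRw, vRu, vRv, vRw, wRu, wRv, wRw
Branch closes: p and not p both at u.
Every branch closes (one shown): valid in S5.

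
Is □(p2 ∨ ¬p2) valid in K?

Tableau for the negation ¬□(p2 ∨ ¬p2):
1. ¬□(p2 ∨ ¬p2), u
2. ¬(p2 ∨ ¬p2), v
3. ¬p2, v
4. p2, v
Accessibility: uRv
Branch closes: p2 and ¬p2 both at v.
Every branch of the negation's tableau closes; the branch above is one of them.

Valid in K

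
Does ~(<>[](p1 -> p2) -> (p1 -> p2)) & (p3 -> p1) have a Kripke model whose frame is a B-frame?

1. ~(<>[](p1 -> p2) -> (p1 -> p2)) & (p3 -> p1), u
2. ~(<>[](p1 -> p2) -> (p1 -> p2)), u
3. p3 -> p1, u
4. <>[](p1 -> p2), u
5. ~(p1 -> p2), u
6. p1, u
7. ~p2, u
8. [](p1 -> p2), v
9. p1 -> p2, u
10. p1 -> p2, v
11. p2, u
Accessibility: uRu, uRv, vRu, vRv
Branch closes: p2 and ~p2 both at u.
All branches of the tableau close; one closing branch shown above.

No, unsatisfiable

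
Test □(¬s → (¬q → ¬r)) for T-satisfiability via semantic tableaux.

1. □(¬s → (¬q → ¬r)), w0
2. ¬s → (¬q → ¬r), w0
3. ¬q → ¬r, w0
4. ¬r, w0
Accessibility: w0Rw0

Satisfiable (open branch found)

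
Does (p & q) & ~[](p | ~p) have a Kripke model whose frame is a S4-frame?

Unsatisfiable (every branch closes)

1. (p & q) & ~[](p | ~p), w0
2. p & q, w0
3. ~[](p | ~p), w0
4. p, w0
5. q, w0
6. ~(p | ~p), w1
7. ~p, w1
8. p, w1
Accessibility: w0Rw0, w0Rw1, w1Rw1
Branch closes: p and ~p both at w1.
All branches of the tableau close; one closing branch shown above.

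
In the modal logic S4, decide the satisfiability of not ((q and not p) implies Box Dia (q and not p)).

Satisfiable

1. not ((q and not p) implies Box Dia (q and not p)), u
2. q and not p, u
3. not Box Dia (q and not p), u
4. q, u
5. not p, u
6. not Dia (q and not p), v
7. not (q and not p), v
8. p, v
Accessibility: uRu, uRv, vRv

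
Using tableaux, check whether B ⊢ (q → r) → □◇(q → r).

Valid

Tableau for the negation ¬((q → r) → □◇(q → r)):
1. ¬((q → r) → □◇(q → r)), 0
2. q → r, 0
3. ¬□◇(q → r), 0
4. r, 0
5. ¬◇(q → r), 1
6. ¬(q → r), 0
7. q, 0
8. ¬r, 0
Accessibility: 0R0, 0R1, 1R0, 1R1
Branch closes: r and ¬r both at 0.
All branches of the negation close; one closing branch shown above.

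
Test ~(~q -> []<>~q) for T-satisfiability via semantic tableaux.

1. ~(~q -> []<>~q), w0
2. ~q, w0
3. ~[]<>~q, w0
4. ~<>~q, w1
5. q, w1
Accessibility: w0Rw0, w0Rw1, w1Rw1

Satisfiable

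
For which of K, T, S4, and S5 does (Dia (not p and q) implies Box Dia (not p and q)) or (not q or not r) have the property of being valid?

S5-tableau for the negation not ((Dia (not p and q) implies Box Dia (not p and q)) or (not q or not r)):
1. not ((Dia (not p and q) implies Box Dia (not p and q)) or (not q or not r)), w0
2. not (Dia (not p and q) implies Box Dia (not p and q)), w0
3. not (not q or not r), w0
4. Dia (not p and q), w0
5. not Box Dia (not p and q), w0
6. q, w0
7. r, w0
8. not p and q, w1
9. not p, w1
10. q, w1
11. not Dia (not p and q), w2
12. not (not p and q), w0
13. not (not p and q), w1
14. not (not p and q), w2
15. p, w0
16. not q, w1
Accessibility: w0Rw0, w0Rw1, w0Rw2, w1Rw0, w1Rw1, w1Rw2, w2Rw0, w2Rw1, w2Rw2
Branch closes: q and not q both at w1.
Every branch closes (one shown): valid in S5.
S4-tableau for the negation not ((Dia (not p and q) implies Box Dia (not p and q)) or (not q or not r)):
1. not ((Dia (not p and q) implies Box Dia (not p and q)) or (not q or not r)), w0
2. not (Dia (not p and q) implies Box Dia (not p and q)), w0
3. not (not q or not r), w0
4. Dia (not p and q), w0
5. not Box Dia (not p and q), w0
6. q, w0
7. r, w0
8. not p and q, w1
9. not p, w1
10. q, w1
11. not Dia (not p and q), w2
12. not (not p and q), w2
13. not q, w2
Accessibility: w0Rw0, w0Rw1, w0Rw2, w1Rw1, w2Rw2
Complete open branch: countermodel on an S4-frame, so not valid in S4, nor in K, T (the same frame is also a K-frame and a T-frame).

S5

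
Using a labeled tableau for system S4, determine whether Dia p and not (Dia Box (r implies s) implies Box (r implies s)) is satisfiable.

Satisfiable

1. Dia p and not (Dia Box (r implies s) implies Box (r implies s)), u
2. Dia p, u
3. not (Dia Box (r implies s) implies Box (r implies s)), u
4. Dia Box (r implies s), u
5. not Box (r implies s), u
6. p, v
7. Box (r implies s), w
8. r implies s, w
9. s, w
10. not (r implies s), x
11. r, x
12. not s, x
Accessibility: uRu, uRv, uRw, uRx, vRv, wRw, xRx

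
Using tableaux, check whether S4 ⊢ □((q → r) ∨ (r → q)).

Yes, valid

Tableau for the negation ¬□((q → r) ∨ (r → q)):
1. ¬□((q → r) ∨ (r → q)), u
2. ¬((q → r) ∨ (r → q)), v   [¬□-rule on 1: fresh world v, uRv]
3. ¬(q → r), v   [¬∨-rule on 2]
4. ¬(r → q), v   [¬∨-rule on 2]
5. q, v   [¬→-rule on 3]
6. ¬r, v   [¬→-rule on 3]
7. r, v   [¬→-rule on 4]
8. ¬q, v   [¬→-rule on 4]
Accessibility: uRu, uRv, vRv
Branch closes: r and ¬r both at v.
All branches of the negation close; one closing branch shown above.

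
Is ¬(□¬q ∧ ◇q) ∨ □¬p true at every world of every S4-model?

Tableau for the negation ¬(¬(□¬q ∧ ◇q) ∨ □¬p):
1. ¬(¬(□¬q ∧ ◇q) ∨ □¬p), u
2. □¬q ∧ ◇q, u
3. ¬□¬p, u
4. □¬q, u
5. ◇q, u
6. ¬q, u
7. p, v
8. ¬q, v
9. q, w
10. ¬q, w
Accessibility: uRu, uRv, uRw, vRv, wRw
Branch closes: q and ¬q both at w.
All branches of the negation close; one closing branch shown above.

Valid in S4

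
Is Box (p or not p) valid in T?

Yes, valid

Tableau for the negation not Box (p or not p):
1. not Box (p or not p), 0
2. not (p or not p), 1
3. not p, 1
4. p, 1
Accessibility: 0R0, 0R1, 1R1
Branch closes: p and not p both at 1.
Every branch of the negation's tableau closes; the branch above is one of them.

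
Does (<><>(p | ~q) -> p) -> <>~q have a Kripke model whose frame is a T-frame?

1. (<><>(p | ~q) -> p) -> <>~q, 0
2. <>~q, 0
3. ~q, 1
Accessibility: 0R0, 0R1, 1R1

Satisfiable (open branch found)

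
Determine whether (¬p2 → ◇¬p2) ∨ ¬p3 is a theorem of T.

Tableau for the negation ¬((¬p2 → ◇¬p2) ∨ ¬p3):
1. ¬((¬p2 → ◇¬p2) ∨ ¬p3), u
2. ¬(¬p2 → ◇¬p2), u
3. p3, u
4. ¬p2, u
5. ¬◇¬p2, u
6. p2, u
Accessibility: uRu
Branch closes: p2 and ¬p2 both at u.
All branches of the negation close; one closing branch shown above.

Yes, valid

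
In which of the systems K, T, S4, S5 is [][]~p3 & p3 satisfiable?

K

K-tableau for the formula:
1. [][]~p3 & p3, w0
2. [][]~p3, w0
3. p3, w0
Complete open branch: satisfiable in K.
T-tableau for the formula:
1. [][]~p3 & p3, w0
2. [][]~p3, w0
3. p3, w0
4. []~p3, w0
5. ~p3, w0
Accessibility: w0Rw0
Branch closes: p3 and ~p3 both at w0.
Every branch closes (one shown): unsatisfiable in T, hence also in S4, S5 (every S4/S5-frame is a T-frame).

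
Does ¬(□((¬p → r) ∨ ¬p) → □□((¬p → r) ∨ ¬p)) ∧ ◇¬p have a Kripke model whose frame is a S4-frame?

Unsatisfiable (every branch closes)

1. ¬(□((¬p → r) ∨ ¬p) → □□((¬p → r) ∨ ¬p)) ∧ ◇¬p, u
2. ¬(□((¬p → r) ∨ ¬p) → □□((¬p → r) ∨ ¬p)), u
3. ◇¬p, u
4. □((¬p → r) ∨ ¬p), u
5. ¬□□((¬p → r) ∨ ¬p), u
6. (¬p → r) ∨ ¬p, u
7. ¬p → r, u
8. r, u
9. ¬p, v
10. (¬p → r) ∨ ¬p, v
11. ¬p → r, v
12. r, v
13. ¬□((¬p → r) ∨ ¬p), w
14. (¬p → r) ∨ ¬p, w
15. ¬p → r, w
16. r, w
17. ¬((¬p → r) ∨ ¬p), x
18. ¬(¬p → r), x
19. p, x
20. ¬p, x
21. ¬r, x
Accessibility: uRu, uRv, uRw, uRx, vRv, wRw, wRx, xRx
Branch closes: p and ¬p both at x.
All branches of the tableau close; one closing branch shown above.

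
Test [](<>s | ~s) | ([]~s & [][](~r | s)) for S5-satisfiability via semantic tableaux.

Satisfiable

1. [](<>s | ~s) | ([]~s & [][](~r | s)), u
2. []~s & [][](~r | s), u
3. []~s, u
4. [][](~r | s), u
5. ~s, u
6. [](~r | s), u
7. ~r | s, u
8. ~r, u
Accessibility: uRu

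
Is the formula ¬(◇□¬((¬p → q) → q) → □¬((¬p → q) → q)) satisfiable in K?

Yes, satisfiable

1. ¬(◇□¬((¬p → q) → q) → □¬((¬p → q) → q)), u
2. ◇□¬((¬p → q) → q), u
3. ¬□¬((¬p → q) → q), u
4. □¬((¬p → q) → q), v
5. (¬p → q) → q, w
6. q, w
Accessibility: uRv, uRw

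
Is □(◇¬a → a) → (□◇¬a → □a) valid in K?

Tableau for the negation ¬(□(◇¬a → a) → (□◇¬a → □a)):
1. ¬(□(◇¬a → a) → (□◇¬a → □a)), w0
2. □(◇¬a → a), w0
3. ¬(□◇¬a → □a), w0
4. □◇¬a, w0
5. ¬□a, w0
6. ¬a, w1
7. ◇¬a → a, w1
8. ◇¬a, w1
9. ¬◇¬a, w1
10. ¬a, w2
11. a, w2
Accessibility: w0Rw1, w1Rw2
Branch closes: a and ¬a both at w2.
All branches of the negation close; one closing branch shown above.

Valid in K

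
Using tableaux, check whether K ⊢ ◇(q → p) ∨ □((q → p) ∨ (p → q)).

Tableau for the negation ¬(◇(q → p) ∨ □((q → p) ∨ (p → q))):
1. ¬(◇(q → p) ∨ □((q → p) ∨ (p → q))), 0
2. ¬◇(q → p), 0   [¬∨-rule on 1]
3. ¬□((q → p) ∨ (p → q)), 0   [¬∨-rule on 1]
4. ¬((q → p) ∨ (p → q)), 1   [¬□-rule on 3: fresh world 1, 0R1]
5. ¬(q → p), 1   [¬∨-rule on 4]
6. ¬(p → q), 1   [¬∨-rule on 4]
7. q, 1   [¬→-rule on 5]
8. ¬p, 1   [¬→-rule on 5]
9. p, 1   [¬→-rule on 6]
10. ¬q, 1   [¬→-rule on 6]
Accessibility: 0R1
Branch closes: p and ¬p both at 1.
All branches of the negation close; one closing branch shown above.

Yes, valid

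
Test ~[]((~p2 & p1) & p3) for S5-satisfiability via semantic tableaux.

Satisfiable

1. ~[]((~p2 & p1) & p3), 0
2. ~((~p2 & p1) & p3), 1
3. ~p3, 1
Accessibility: 0R0, 0R1, 1R0, 1R1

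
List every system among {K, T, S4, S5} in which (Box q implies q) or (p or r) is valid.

K-tableau for the negation not ((Box q implies q) or (p or r)):
1. not ((Box q implies q) or (p or r)), u
2. not (Box q implies q), u   [neg-or-rule on 1]
3. not (p or r), u   [neg-or-rule on 1]
4. Box q, u   [neg-implies-rule on 2]
5. not q, u   [neg-implies-rule on 2]
6. not p, u   [neg-or-rule on 3]
7. not r, u   [neg-or-rule on 3]
Complete open branch: countermodel on a K-frame, so not valid in K.
T-tableau for the negation not ((Box q implies q) or (p or r)):
1. not ((Box q implies q) or (p or r)), u
2. not (Box q implies q), u   [neg-or-rule on 1]
3. not (p or r), u   [neg-or-rule on 1]
4. Box q, u   [neg-implies-rule on 2]
5. not q, u   [neg-implies-rule on 2]
6. not p, u   [neg-or-rule on 3]
7. not r, u   [neg-or-rule on 3]
8. q, u   [Box-rule on 4 via uRu]
Accessibility: uRu
Branch closes: q and not q both at u.
Every branch closes (one shown): valid in T, hence also in S4, S5 (every theorem of T is a theorem of S4 and S5).

T, S4, S5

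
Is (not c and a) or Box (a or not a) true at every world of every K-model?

Valid

Tableau for the negation not ((not c and a) or Box (a or not a)):
1. not ((not c and a) or Box (a or not a)), u
2. not (not c and a), u
3. not Box (a or not a), u
4. not a, u
5. not (a or not a), v
6. not a, v
7. a, v
Accessibility: uRv
Branch closes: a and not a both at v.
All branches of the negation close; one closing branch shown above.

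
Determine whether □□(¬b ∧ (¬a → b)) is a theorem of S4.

Tableau for the negation ¬□□(¬b ∧ (¬a → b)):
1. ¬□□(¬b ∧ (¬a → b)), 0
2. ¬□(¬b ∧ (¬a → b)), 1
3. ¬(¬b ∧ (¬a → b)), 2
4. ¬(¬a → b), 2
5. ¬a, 2
6. ¬b, 2
Accessibility: 0R0, 0R1, 0R2, 1R1, 1R2, 2R2
The negation has an open branch (countermodel exists).

No, not valid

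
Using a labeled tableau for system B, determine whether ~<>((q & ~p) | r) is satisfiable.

Satisfiable (open branch found)

1. ~<>((q & ~p) | r), 0
2. ~((q & ~p) | r), 0   [~<>-rule on 1 via 0R0]
3. ~(q & ~p), 0   [~|-rule on 2]
4. ~r, 0   [~|-rule on 2]
5. p, 0   [~&-rule on 3 (branches; this branch)]
Accessibility: 0R0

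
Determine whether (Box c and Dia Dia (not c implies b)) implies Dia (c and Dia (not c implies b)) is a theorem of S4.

Tableau for the negation not ((Box c and Dia Dia (not c implies b)) implies Dia (c and Dia (not c implies b))):
1. not ((Box c and Dia Dia (not c implies b)) implies Dia (c and Dia (not c implies b))), 0
2. Box c and Dia Dia (not c implies b), 0   [neg-implies-rule on 1]
3. not Dia (c and Dia (not c implies b)), 0   [neg-implies-rule on 1]
4. Box c, 0   [and-rule on 2]
5. Dia Dia (not c implies b), 0   [and-rule on 2]
6. not (c and Dia (not c implies b)), 0   [neg-Dia-rule on 3 via 0R0]
7. c, 0   [Box-rule on 4 via 0R0]
8. not Dia (not c implies b), 0   [neg-and-rule on 6 (branches; this branch)]
9. not (not c implies b), 0   [neg-Dia-rule on 8 via 0R0]
10. not c, 0   [neg-implies-rule on 9]
11. not b, 0   [neg-implies-rule on 9]
Accessibility: 0R0
Branch closes: c and not c both at 0.
All branches of the negation close; one closing branch shown above.

Valid in S4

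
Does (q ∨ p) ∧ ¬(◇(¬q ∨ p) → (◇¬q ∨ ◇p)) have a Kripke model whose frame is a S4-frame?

Unsatisfiable

1. (q ∨ p) ∧ ¬(◇(¬q ∨ p) → (◇¬q ∨ ◇p)), u
2. q ∨ p, u   [∧-rule on 1]
3. ¬(◇(¬q ∨ p) → (◇¬q ∨ ◇p)), u   [∧-rule on 1]
4. ◇(¬q ∨ p), u   [¬→-rule on 3]
5. ¬(◇¬q ∨ ◇p), u   [¬→-rule on 3]
6. ¬◇¬q, u   [¬∨-rule on 5]
7. ¬◇p, u   [¬∨-rule on 5]
8. q, u   [¬◇-rule on 6 via uRu]
9. ¬p, u   [¬◇-rule on 7 via uRu]
10. ¬q ∨ p, v   [◇-rule on 4: fresh world v, uRv]
11. q, v   [¬◇-rule on 6 via uRv]
12. ¬p, v   [¬◇-rule on 7 via uRv]
13. p, v   [∨-rule on 10 (branches; this branch)]
Accessibility: uRu, uRv, vRv
Branch closes: p and ¬p both at v.
(One branch shown.) All branches close.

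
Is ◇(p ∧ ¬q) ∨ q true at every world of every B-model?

Tableau for the negation ¬(◇(p ∧ ¬q) ∨ q):
1. ¬(◇(p ∧ ¬q) ∨ q), 0
2. ¬◇(p ∧ ¬q), 0
3. ¬q, 0
4. ¬(p ∧ ¬q), 0
5. ¬p, 0
Accessibility: 0R0
The negation has an open branch (countermodel exists).

No, not valid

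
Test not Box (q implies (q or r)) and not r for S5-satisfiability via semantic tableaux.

1. not Box (q implies (q or r)) and not r, 0
2. not Box (q implies (q or r)), 0
3. not r, 0
4. not (q implies (q or r)), 1
5. q, 1
6. not (q or r), 1
7. not q, 1
8. not r, 1
Accessibility: 0R0, 0R1, 1R0, 1R1
Branch closes: q and not q both at 1.
Every branch closes; the branch above is one of them.

No, unsatisfiable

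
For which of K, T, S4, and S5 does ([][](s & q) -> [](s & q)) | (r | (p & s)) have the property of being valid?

K-tableau for the negation ~(([][](s & q) -> [](s & q)) | (r | (p & s))):
1. ~(([][](s & q) -> [](s & q)) | (r | (p & s))), 0
2. ~([][](s & q) -> [](s & q)), 0
3. ~(r | (p & s)), 0
4. [][](s & q), 0
5. ~[](s & q), 0
6. ~r, 0
7. ~(p & s), 0
8. ~s, 0
9. ~(s & q), 1
10. [](s & q), 1
11. ~q, 1
Accessibility: 0R1
Complete open branch: countermodel on a K-frame, so not valid in K.
T-tableau for the negation ~(([][](s & q) -> [](s & q)) | (r | (p & s))):
1. ~(([][](s & q) -> [](s & q)) | (r | (p & s))), 0
2. ~([][](s & q) -> [](s & q)), 0
3. ~(r | (p & s)), 0
4. [][](s & q), 0
5. ~[](s & q), 0
6. ~r, 0
7. ~(p & s), 0
8. [](s & q), 0
9. s & q, 0
10. s, 0
11. q, 0
12. ~p, 0
13. ~(s & q), 1
14. [](s & q), 1
15. s & q, 1
16. s, 1
17. q, 1
18. ~q, 1
Accessibility: 0R0, 0R1, 1R1
Branch closes: q and ~q both at 1.
Every branch closes (one shown): valid in T, hence also in S4, S5 (every theorem of T is a theorem of S4 and S5).

T, S4, S5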